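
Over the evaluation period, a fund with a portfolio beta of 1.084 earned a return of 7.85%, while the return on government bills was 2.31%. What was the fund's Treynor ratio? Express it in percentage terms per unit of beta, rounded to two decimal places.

5.11%

Treynor = (R_P − R_f) / β_P = (7.85% − 2.31%) / 1.0840 = 5.54% / 1.0840 = 5.11%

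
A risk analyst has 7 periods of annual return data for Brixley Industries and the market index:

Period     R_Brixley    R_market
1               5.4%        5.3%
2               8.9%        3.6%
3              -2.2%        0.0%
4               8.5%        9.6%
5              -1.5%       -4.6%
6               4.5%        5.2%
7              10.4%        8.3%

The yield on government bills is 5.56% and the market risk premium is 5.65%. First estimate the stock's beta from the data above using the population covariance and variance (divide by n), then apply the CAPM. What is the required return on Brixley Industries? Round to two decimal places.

Mean R_i = (5.4 + 8.9 − 2.2 + 8.5 − 1.5 + 4.5 + 10.4) / 7 = 4.8571%
Mean R_m = (5.3 + 3.6 + 0.0 + 9.6 − 4.6 + 5.2 + 8.3) / 7 = 3.9143%
Σ(R_i − R̄_i)(R_m − R̄_m) = 125.7943  ⇒  Cov = 125.7943 / 7 = 17.9706
Σ(R_m − R̄_m)² = 143.0486  ⇒  Var(R_m) = 143.0486 / 7 = 20.4355
β = Cov / Var(R_m) = 17.9706 / 20.4355 = 0.8794
E(R) = R_f + β × MRP = 5.56% + 0.8794 × 5.65% = 10.53%

10.53%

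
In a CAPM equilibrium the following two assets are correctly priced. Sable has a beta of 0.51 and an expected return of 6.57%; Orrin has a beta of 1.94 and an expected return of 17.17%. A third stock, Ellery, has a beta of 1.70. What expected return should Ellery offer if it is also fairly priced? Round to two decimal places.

15.39%

MRP (SML slope) = (17.17% − 6.57%) / (1.94 − 0.51) = 10.60% / 1.43 = 7.4126%
R_f (intercept) = 6.57% − 0.51 × 7.4126% = 2.7896%
E(R_Ellery) = R_f + β × MRP = 2.7896% + 1.70 × 7.4126% = 15.39%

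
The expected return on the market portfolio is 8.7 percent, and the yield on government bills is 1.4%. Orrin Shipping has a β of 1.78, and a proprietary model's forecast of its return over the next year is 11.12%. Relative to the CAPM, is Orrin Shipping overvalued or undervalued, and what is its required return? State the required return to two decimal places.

MRP = 8.7% − 1.4% = 7.30%
Required return = R_f + β·MRP = 1.4% + 1.78 × 7.3% = 14.39%
Forecast 11.12% < required 14.39% → the stock plots below the SML → overvalued.

Overvalued; required return 14.39%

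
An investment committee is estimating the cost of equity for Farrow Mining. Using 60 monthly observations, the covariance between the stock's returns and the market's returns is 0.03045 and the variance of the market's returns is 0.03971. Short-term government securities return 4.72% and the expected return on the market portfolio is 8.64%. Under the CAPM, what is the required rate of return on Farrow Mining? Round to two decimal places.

β = Cov(R_i, R_m) / Var(R_m) = 0.03045 / 0.03971 = 0.7668
MRP = 8.64% − 4.72% = 3.92%
E(R) = R_f + β × MRP = 4.72% + 0.7668 × 3.92% = 7.73%

7.73%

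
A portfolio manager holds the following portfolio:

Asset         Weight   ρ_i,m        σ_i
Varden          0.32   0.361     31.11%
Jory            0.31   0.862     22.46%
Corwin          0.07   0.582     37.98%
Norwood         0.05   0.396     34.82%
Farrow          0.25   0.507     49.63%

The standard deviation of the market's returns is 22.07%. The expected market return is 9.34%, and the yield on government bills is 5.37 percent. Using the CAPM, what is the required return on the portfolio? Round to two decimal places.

8.63%

β_Varden = 0.361 × 31.11% / 22.07% = 0.5089
β_Jory = 0.862 × 22.46% / 22.07% = 0.8772
β_Corwin = 0.582 × 37.98% / 22.07% = 1.0016
β_Norwood = 0.396 × 34.82% / 22.07% = 0.6248
β_Farrow = 0.507 × 49.63% / 22.07% = 1.1401
β_P = Σ w_i β_i = 0.32×0.5089 + 0.31×0.8772 + 0.07×1.0016 + 0.05×0.6248 + 0.25×1.1401 = 0.8212
MRP = 9.34% − 5.37% = 3.97%
E(R_P) = R_f + β_P × MRP = 5.37% + 0.8212 × 3.97% = 8.63%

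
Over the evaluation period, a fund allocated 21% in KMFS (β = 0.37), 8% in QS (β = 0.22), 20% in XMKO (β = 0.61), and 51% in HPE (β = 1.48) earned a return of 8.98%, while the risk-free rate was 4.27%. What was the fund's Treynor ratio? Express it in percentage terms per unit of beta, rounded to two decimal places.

β_P = 0.21×0.37 + 0.08×0.22 + 0.20×0.61 + 0.51×1.48 = 0.9721
Treynor = (R_P − R_f) / β_P = (8.98% − 4.27%) / 0.9721 = 4.71% / 0.9721 = 4.85%

4.85%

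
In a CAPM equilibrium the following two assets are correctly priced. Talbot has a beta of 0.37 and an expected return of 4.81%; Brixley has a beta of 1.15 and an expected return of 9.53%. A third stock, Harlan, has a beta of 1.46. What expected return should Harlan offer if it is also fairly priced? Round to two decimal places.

11.41%

MRP (SML slope) = (9.53% − 4.81%) / (1.15 − 0.37) = 4.72% / 0.78 = 6.0513%
R_f (intercept) = 4.81% − 0.37 × 6.0513% = 2.5710%
E(R_Harlan) = R_f + β × MRP = 2.5710% + 1.46 × 6.0513% = 11.41%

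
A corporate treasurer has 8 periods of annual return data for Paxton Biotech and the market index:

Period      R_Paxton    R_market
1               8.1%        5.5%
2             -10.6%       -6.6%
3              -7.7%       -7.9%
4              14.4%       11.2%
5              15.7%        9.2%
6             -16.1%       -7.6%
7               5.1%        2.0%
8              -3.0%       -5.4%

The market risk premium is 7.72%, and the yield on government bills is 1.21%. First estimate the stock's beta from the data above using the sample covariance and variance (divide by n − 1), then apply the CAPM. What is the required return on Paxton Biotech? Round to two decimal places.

12.33%

Mean R_i = (8.1 − 10.6 − 7.7 + 14.4 + 15.7 − 16.1 + 5.1 − 3.0) / 8 = 0.7375%
Mean R_m = (5.5 − 6.6 − 7.9 + 11.2 + 9.2 − 7.6 + 2.0 − 5.4) / 8 = 0.0500%
Σ(R_i − R̄_i)(R_m − R̄_m) = 629.5250  ⇒  Cov = 629.5250 / 7 = 89.9321
Σ(R_m − R̄_m)² = 437.2000  ⇒  Var(R_m) = 437.2000 / 7 = 62.4571
β = Cov / Var(R_m) = 89.9321 / 62.4571 = 1.4399
E(R) = R_f + β × MRP = 1.21% + 1.4399 × 7.72% = 12.33%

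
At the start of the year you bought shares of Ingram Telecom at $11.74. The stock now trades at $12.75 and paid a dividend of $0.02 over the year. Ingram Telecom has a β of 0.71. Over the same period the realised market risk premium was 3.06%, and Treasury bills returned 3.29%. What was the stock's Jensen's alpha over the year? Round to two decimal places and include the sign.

+3.31%

Realised HPR = (P1 + D1 − P0) / P0 = (12.75 + 0.02 − 11.74) / 11.74 = 1.03 / 11.74 = 8.7734%
CAPM required = R_f + β·MRP = 3.29% + 0.71 × 3.06% = 5.4626%
α = realised − required = 8.7734% − 5.4626% = +3.31%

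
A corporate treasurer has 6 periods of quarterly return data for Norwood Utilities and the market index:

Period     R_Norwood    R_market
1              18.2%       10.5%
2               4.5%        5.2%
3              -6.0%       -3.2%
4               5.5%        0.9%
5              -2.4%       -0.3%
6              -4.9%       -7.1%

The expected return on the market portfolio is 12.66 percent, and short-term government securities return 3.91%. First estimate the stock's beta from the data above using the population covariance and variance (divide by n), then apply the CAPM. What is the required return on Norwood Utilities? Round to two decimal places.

Mean R_i = (18.2 + 4.5 − 6.0 + 5.5 − 2.4 − 4.9) / 6 = 2.4833%
Mean R_m = (10.5 + 5.2 − 3.2 + 0.9 − 0.3 − 7.1) / 6 = 1.0000%
Σ(R_i − R̄_i)(R_m − R̄_m) = 259.2600  ⇒  Cov = 259.2600 / 6 = 43.2100
Σ(R_m − R̄_m)² = 192.8400  ⇒  Var(R_m) = 192.8400 / 6 = 32.1400
β = Cov / Var(R_m) = 43.2100 / 32.1400 = 1.3444
MRP = 12.66% − 3.91% = 8.75%
E(R) = R_f + β × MRP = 3.91% + 1.3444 × 8.75% = 15.67%

15.67%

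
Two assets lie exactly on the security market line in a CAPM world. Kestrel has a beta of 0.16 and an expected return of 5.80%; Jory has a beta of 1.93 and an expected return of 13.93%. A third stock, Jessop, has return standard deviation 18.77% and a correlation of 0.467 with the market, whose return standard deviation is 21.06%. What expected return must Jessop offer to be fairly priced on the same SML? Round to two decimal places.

6.98%

MRP = (13.93% − 5.80%) / (1.93 − 0.16) = 4.5932%
R_f = 5.80% − 0.16 × 4.5932% = 5.0651%
β_Jessop = ρ·σ_i/σ_m = 0.467 × 18.77 / 21.06 = 0.4162
E(R_Jessop) = R_f + β × MRP = 5.0651% + 0.4162 × 4.5932% = 6.98%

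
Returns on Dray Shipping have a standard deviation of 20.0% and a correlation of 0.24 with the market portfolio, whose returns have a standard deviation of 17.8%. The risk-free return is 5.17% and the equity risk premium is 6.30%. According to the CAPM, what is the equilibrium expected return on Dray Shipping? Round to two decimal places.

6.87%

β = ρ × σ_i / σ_m = 0.24 × 20.0% / 17.8% = 0.2697
E(R) = 5.17% + 0.2697 × 6.30% = 6.87%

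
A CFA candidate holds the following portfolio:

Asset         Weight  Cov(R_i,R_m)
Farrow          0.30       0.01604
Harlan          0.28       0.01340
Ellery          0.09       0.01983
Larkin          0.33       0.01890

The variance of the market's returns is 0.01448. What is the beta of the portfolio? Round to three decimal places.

β_Farrow = 0.01604 / 0.01448 = 1.1077
β_Harlan = 0.01340 / 0.01448 = 0.9254
β_Ellery = 0.01983 / 0.01448 = 1.3695
β_Larkin = 0.01890 / 0.01448 = 1.3052
β_P = Σ w_i β_i = 0.30×1.1077 + 0.28×0.9254 + 0.09×1.3695 + 0.33×1.3052 = 1.1454

1.145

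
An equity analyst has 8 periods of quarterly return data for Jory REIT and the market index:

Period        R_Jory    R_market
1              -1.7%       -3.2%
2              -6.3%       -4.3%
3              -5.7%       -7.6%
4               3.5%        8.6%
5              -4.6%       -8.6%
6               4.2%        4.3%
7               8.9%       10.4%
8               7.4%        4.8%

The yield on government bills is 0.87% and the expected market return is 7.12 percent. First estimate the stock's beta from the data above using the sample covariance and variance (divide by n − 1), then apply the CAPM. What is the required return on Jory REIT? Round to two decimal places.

Mean R_i = (-1.7 − 6.3 − 5.7 + 3.5 − 4.6 + 4.2 + 8.9 + 7.4) / 8 = 0.7125%
Mean R_m = (-3.2 − 4.3 − 7.6 + 8.6 − 8.6 + 4.3 + 10.4 + 4.8) / 8 = 0.5500%
Σ(R_i − R̄_i)(R_m − R̄_m) = 288.5150  ⇒  Cov = 288.5150 / 7 = 41.2164
Σ(R_m − R̄_m)² = 381.6800  ⇒  Var(R_m) = 381.6800 / 7 = 54.5257
β = Cov / Var(R_m) = 41.2164 / 54.5257 = 0.7559
MRP = 7.12% − 0.87% = 6.25%
E(R) = R_f + β × MRP = 0.87% + 0.7559 × 6.25% = 5.59%

5.59%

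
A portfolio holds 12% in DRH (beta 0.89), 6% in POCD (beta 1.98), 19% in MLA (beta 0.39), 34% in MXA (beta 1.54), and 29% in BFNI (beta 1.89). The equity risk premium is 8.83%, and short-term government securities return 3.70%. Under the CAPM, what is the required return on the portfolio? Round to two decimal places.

15.81%

β_P = Σ w_i β_i = 0.12×0.89 + 0.06×1.98 + 0.19×0.39 + 0.34×1.54 + 0.29×1.89 = 1.3714
E(R_P) = R_f + β_P × MRP = 3.70% + 1.3714 × 8.83% = 15.81%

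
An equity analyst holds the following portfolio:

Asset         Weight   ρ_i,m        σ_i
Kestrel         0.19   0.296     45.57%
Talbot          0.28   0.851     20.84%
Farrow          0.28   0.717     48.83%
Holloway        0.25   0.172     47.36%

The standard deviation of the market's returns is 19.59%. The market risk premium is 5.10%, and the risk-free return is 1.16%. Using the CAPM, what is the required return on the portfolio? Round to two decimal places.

β_Kestrel = 0.296 × 45.57% / 19.59% = 0.6886
β_Talbot = 0.851 × 20.84% / 19.59% = 0.9053
β_Farrow = 0.717 × 48.83% / 19.59% = 1.7872
β_Holloway = 0.172 × 47.36% / 19.59% = 0.4158
β_P = Σ w_i β_i = 0.19×0.6886 + 0.28×0.9053 + 0.28×1.7872 + 0.25×0.4158 = 0.9887
E(R_P) = R_f + β_P × MRP = 1.16% + 0.9887 × 5.10% = 6.20%

6.20%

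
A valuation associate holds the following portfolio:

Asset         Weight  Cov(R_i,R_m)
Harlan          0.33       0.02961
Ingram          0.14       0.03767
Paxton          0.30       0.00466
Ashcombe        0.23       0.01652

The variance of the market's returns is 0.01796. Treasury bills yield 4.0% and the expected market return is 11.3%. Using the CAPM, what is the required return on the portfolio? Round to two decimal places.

β_Harlan = 0.02961 / 0.01796 = 1.6487
β_Ingram = 0.03767 / 0.01796 = 2.0974
β_Paxton = 0.00466 / 0.01796 = 0.2595
β_Ashcombe = 0.01652 / 0.01796 = 0.9198
β_P = Σ w_i β_i = 0.33×1.6487 + 0.14×2.0974 + 0.30×0.2595 + 0.23×0.9198 = 1.1271
MRP = 11.3% − 4.0% = 7.30%
E(R_P) = R_f + β_P × MRP = 4.0% + 1.1271 × 7.3% = 12.23%

12.23%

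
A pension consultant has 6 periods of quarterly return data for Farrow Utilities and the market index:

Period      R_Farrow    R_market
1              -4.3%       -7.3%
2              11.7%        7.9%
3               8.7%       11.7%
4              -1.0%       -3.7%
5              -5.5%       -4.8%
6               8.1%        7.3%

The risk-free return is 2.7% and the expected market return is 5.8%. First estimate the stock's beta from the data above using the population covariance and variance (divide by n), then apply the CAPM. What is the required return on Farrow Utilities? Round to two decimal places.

Mean R_i = (-4.3 + 11.7 + 8.7 − 1.0 − 5.5 + 8.1) / 6 = 2.9500%
Mean R_m = (-7.3 + 7.9 + 11.7 − 3.7 − 4.8 + 7.3) / 6 = 1.8500%
Σ(R_i − R̄_i)(R_m − R̄_m) = 282.0950  ⇒  Cov = 282.0950 / 6 = 47.0158
Σ(R_m − R̄_m)² = 322.0750  ⇒  Var(R_m) = 322.0750 / 6 = 53.6792
β = Cov / Var(R_m) = 47.0158 / 53.6792 = 0.8759
MRP = 5.8% − 2.7% = 3.10%
E(R) = R_f + β × MRP = 2.7% + 0.8759 × 3.1% = 5.42%

5.42%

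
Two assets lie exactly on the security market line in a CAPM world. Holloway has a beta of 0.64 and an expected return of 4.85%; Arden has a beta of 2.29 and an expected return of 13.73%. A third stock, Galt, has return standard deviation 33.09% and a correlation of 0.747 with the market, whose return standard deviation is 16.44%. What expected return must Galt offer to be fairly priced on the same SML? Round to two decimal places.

9.50%

MRP = (13.73% − 4.85%) / (2.29 − 0.64) = 5.3818%
R_f = 4.85% − 0.64 × 5.3818% = 1.4056%
β_Galt = ρ·σ_i/σ_m = 0.747 × 33.09 / 16.44 = 1.5035
E(R_Galt) = R_f + β × MRP = 1.4056% + 1.5035 × 5.3818% = 9.50%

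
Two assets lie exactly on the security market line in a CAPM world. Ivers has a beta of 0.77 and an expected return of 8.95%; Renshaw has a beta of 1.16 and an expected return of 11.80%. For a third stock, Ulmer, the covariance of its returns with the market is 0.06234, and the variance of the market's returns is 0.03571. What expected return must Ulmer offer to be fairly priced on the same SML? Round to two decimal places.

MRP = (11.80% − 8.95%) / (1.16 − 0.77) = 7.3077%
R_f = 8.95% − 0.77 × 7.3077% = 3.3231%
β_Ulmer = Cov / Var(R_m) = 0.06234 / 0.03571 = 1.7457
E(R_Ulmer) = R_f + β × MRP = 3.3231% + 1.7457 × 7.3077% = 16.08%

16.08%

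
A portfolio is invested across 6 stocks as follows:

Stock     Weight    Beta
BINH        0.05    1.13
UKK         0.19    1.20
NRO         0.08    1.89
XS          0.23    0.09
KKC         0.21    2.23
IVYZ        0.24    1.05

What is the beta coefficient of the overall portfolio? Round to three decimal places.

1.177

β_P = Σ w_i β_i = 0.05×1.13 + 0.19×1.20 + 0.08×1.89 + 0.23×0.09 + 0.21×2.23 + 0.24×1.05 = 1.1767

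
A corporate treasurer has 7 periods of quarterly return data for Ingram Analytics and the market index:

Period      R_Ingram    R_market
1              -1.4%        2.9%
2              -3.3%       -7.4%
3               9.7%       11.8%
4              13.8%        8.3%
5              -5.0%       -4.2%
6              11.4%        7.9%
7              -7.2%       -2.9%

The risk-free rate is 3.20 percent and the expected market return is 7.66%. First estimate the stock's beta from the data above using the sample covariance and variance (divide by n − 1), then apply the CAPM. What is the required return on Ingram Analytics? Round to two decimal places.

Mean R_i = (-1.4 − 3.3 + 9.7 + 13.8 − 5.0 + 11.4 − 7.2) / 7 = 2.5714%
Mean R_m = (2.9 − 7.4 + 11.8 + 8.3 − 4.2 + 7.9 − 2.9) / 7 = 2.3429%
Σ(R_i − R̄_i)(R_m − R̄_m) = 339.1286  ⇒  Cov = 339.1286 / 6 = 56.5214
Σ(R_m − R̄_m)² = 321.3371  ⇒  Var(R_m) = 321.3371 / 6 = 53.5562
β = Cov / Var(R_m) = 56.5214 / 53.5562 = 1.0554
MRP = 7.66% − 3.20% = 4.46%
E(R) = R_f + β × MRP = 3.20% + 1.0554 × 4.46% = 7.91%

7.91%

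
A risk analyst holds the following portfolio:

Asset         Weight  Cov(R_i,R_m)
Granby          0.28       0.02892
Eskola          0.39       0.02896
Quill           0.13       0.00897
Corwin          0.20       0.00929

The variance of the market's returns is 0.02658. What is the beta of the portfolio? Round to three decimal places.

0.843

β_Granby = 0.02892 / 0.02658 = 1.0880
β_Eskola = 0.02896 / 0.02658 = 1.0895
β_Quill = 0.00897 / 0.02658 = 0.3375
β_Corwin = 0.00929 / 0.02658 = 0.3495
β_P = Σ w_i β_i = 0.28×1.0880 + 0.39×1.0895 + 0.13×0.3375 + 0.20×0.3495 = 0.8433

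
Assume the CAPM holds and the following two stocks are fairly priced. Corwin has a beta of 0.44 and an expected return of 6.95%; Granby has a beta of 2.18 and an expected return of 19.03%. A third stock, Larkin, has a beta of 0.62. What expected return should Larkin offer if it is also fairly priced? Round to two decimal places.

MRP (SML slope) = (19.03% − 6.95%) / (2.18 − 0.44) = 12.08% / 1.74 = 6.9425%
R_f (intercept) = 6.95% − 0.44 × 6.9425% = 3.8953%
E(R_Larkin) = R_f + β × MRP = 3.8953% + 0.62 × 6.9425% = 8.20%

8.20%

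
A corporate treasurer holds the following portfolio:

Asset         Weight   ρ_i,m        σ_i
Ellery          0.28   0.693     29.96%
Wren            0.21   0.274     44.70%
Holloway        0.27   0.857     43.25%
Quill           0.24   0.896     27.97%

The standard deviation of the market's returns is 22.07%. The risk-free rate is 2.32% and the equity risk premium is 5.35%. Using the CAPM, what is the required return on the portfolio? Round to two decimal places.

8.24%

β_Ellery = 0.693 × 29.96% / 22.07% = 0.9407
β_Wren = 0.274 × 44.70% / 22.07% = 0.5550
β_Holloway = 0.857 × 43.25% / 22.07% = 1.6794
β_Quill = 0.896 × 27.97% / 22.07% = 1.1355
β_P = Σ w_i β_i = 0.28×0.9407 + 0.21×0.5550 + 0.27×1.6794 + 0.24×1.1355 = 1.1059
E(R_P) = R_f + β_P × MRP = 2.32% + 1.1059 × 5.35% = 8.24%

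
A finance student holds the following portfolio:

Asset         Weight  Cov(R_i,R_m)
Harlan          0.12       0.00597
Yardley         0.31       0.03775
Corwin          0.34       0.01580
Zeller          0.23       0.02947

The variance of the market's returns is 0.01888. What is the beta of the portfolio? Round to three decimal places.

β_Harlan = 0.00597 / 0.01888 = 0.3162
β_Yardley = 0.03775 / 0.01888 = 1.9995
β_Corwin = 0.01580 / 0.01888 = 0.8369
β_Zeller = 0.02947 / 0.01888 = 1.5609
β_P = Σ w_i β_i = 0.12×0.3162 + 0.31×1.9995 + 0.34×0.8369 + 0.23×1.5609 = 1.3013

1.301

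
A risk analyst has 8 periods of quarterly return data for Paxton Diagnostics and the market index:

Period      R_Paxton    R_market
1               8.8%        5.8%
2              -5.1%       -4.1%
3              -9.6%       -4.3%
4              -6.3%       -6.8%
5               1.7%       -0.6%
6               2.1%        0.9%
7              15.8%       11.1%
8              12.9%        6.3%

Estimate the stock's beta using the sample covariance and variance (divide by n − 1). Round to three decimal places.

Mean R_i = (8.8 − 5.1 − 9.6 − 6.3 + 1.7 + 2.1 + 15.8 + 12.9) / 8 = 2.5375%
Mean R_m = (5.8 − 4.1 − 4.3 − 6.8 − 0.6 + 0.9 + 11.1 + 6.3) / 8 = 1.0375%
Σ(R_i − R̄_i)(R_m − R̄_m) = 392.5288  ⇒  Cov = 392.5288 / 7 = 56.0755
Σ(R_m − R̄_m)² = 270.6388  ⇒  Var(R_m) = 270.6388 / 7 = 38.6627
β = Cov / Var(R_m) = 56.0755 / 38.6627 = 1.4504

1.450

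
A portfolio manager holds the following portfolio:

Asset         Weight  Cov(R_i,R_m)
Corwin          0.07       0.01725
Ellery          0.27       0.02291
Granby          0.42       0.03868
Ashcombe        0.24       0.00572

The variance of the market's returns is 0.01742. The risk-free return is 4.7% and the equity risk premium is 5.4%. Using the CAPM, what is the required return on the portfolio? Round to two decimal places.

β_Corwin = 0.01725 / 0.01742 = 0.9902
β_Ellery = 0.02291 / 0.01742 = 1.3152
β_Granby = 0.03868 / 0.01742 = 2.2204
β_Ashcombe = 0.00572 / 0.01742 = 0.3284
β_P = Σ w_i β_i = 0.07×0.9902 + 0.27×1.3152 + 0.42×2.2204 + 0.24×0.3284 = 1.4358
E(R_P) = R_f + β_P × MRP = 4.7% + 1.4358 × 5.4% = 12.45%

12.45%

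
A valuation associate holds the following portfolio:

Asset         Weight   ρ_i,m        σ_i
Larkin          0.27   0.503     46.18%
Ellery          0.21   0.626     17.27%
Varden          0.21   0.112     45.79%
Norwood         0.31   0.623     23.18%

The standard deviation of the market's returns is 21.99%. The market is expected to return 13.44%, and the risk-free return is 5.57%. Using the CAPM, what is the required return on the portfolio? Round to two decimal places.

β_Larkin = 0.503 × 46.18% / 21.99% = 1.0563
β_Ellery = 0.626 × 17.27% / 21.99% = 0.4916
β_Varden = 0.112 × 45.79% / 21.99% = 0.2332
β_Norwood = 0.623 × 23.18% / 21.99% = 0.6567
β_P = Σ w_i β_i = 0.27×1.0563 + 0.21×0.4916 + 0.21×0.2332 + 0.31×0.6567 = 0.6410
MRP = 13.44% − 5.57% = 7.87%
E(R_P) = R_f + β_P × MRP = 5.57% + 0.6410 × 7.87% = 10.61%

10.61%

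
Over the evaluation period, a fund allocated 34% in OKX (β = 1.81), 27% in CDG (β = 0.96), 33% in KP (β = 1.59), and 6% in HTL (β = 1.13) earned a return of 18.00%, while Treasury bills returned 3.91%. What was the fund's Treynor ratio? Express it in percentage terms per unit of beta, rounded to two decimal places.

9.60%

β_P = 0.34×1.81 + 0.27×0.96 + 0.33×1.59 + 0.06×1.13 = 1.4671
Treynor = (R_P − R_f) / β_P = (18.00% − 3.91%) / 1.4671 = 14.09% / 1.4671 = 9.60%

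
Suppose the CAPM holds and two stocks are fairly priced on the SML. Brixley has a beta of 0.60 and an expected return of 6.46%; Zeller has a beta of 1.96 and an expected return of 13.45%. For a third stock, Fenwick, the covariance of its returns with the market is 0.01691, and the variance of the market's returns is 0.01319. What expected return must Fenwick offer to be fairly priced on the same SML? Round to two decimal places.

MRP = (13.45% − 6.46%) / (1.96 − 0.60) = 5.1397%
R_f = 6.46% − 0.60 × 5.1397% = 3.3762%
β_Fenwick = Cov / Var(R_m) = 0.01691 / 0.01319 = 1.2820
E(R_Fenwick) = R_f + β × MRP = 3.3762% + 1.2820 × 5.1397% = 9.97%

9.97%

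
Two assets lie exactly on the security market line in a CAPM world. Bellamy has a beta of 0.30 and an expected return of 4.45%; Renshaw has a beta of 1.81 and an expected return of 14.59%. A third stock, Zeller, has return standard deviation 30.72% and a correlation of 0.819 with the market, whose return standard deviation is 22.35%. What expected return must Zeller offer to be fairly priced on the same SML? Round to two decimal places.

MRP = (14.59% − 4.45%) / (1.81 − 0.30) = 6.7152%
R_f = 4.45% − 0.30 × 6.7152% = 2.4354%
β_Zeller = ρ·σ_i/σ_m = 0.819 × 30.72 / 22.35 = 1.1257
E(R_Zeller) = R_f + β × MRP = 2.4354% + 1.1257 × 6.7152% = 9.99%

9.99%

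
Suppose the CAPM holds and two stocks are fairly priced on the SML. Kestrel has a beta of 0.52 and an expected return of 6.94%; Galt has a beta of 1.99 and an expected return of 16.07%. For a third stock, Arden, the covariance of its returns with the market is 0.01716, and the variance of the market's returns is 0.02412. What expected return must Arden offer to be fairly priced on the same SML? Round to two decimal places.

8.13%

MRP = (16.07% − 6.94%) / (1.99 − 0.52) = 6.2109%
R_f = 6.94% − 0.52 × 6.2109% = 3.7103%
β_Arden = Cov / Var(R_m) = 0.01716 / 0.02412 = 0.7114
E(R_Arden) = R_f + β × MRP = 3.7103% + 0.7114 × 6.2109% = 8.13%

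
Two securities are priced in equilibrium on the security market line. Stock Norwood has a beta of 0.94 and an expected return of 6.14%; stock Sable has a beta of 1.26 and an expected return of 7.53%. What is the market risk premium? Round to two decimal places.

4.34%

Both satisfy E(R) = R_f + β·MRP, so the slope of the SML is
MRP = (7.53% − 6.14%) / (1.26 − 0.94) = 1.39% / 0.32 = 4.3438%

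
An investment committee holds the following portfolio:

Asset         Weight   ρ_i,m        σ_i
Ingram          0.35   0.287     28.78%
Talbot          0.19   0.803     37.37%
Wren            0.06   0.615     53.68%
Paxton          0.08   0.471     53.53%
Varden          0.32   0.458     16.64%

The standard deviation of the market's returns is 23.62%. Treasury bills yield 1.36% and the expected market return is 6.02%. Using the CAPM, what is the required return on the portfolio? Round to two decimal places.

β_Ingram = 0.287 × 28.78% / 23.62% = 0.3497
β_Talbot = 0.803 × 37.37% / 23.62% = 1.2705
β_Wren = 0.615 × 53.68% / 23.62% = 1.3977
β_Paxton = 0.471 × 53.53% / 23.62% = 1.0674
β_Varden = 0.458 × 16.64% / 23.62% = 0.3227
β_P = Σ w_i β_i = 0.35×0.3497 + 0.19×1.2705 + 0.06×1.3977 + 0.08×1.0674 + 0.32×0.3227 = 0.6363
MRP = 6.02% − 1.36% = 4.66%
E(R_P) = R_f + β_P × MRP = 1.36% + 0.6363 × 4.66% = 4.33%

4.33%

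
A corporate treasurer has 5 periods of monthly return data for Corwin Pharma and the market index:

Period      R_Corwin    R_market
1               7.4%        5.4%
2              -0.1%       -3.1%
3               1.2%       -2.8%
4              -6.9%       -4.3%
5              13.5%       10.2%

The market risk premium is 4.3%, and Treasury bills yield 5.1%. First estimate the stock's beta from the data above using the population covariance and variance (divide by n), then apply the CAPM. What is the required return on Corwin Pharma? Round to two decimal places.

Mean R_i = (7.4 − 0.1 + 1.2 − 6.9 + 13.5) / 5 = 3.0200%
Mean R_m = (5.4 − 3.1 − 2.8 − 4.3 + 10.2) / 5 = 1.0800%
Σ(R_i − R̄_i)(R_m − R̄_m) = 187.9720  ⇒  Cov = 187.9720 / 5 = 37.5944
Σ(R_m − R̄_m)² = 163.3080  ⇒  Var(R_m) = 163.3080 / 5 = 32.6616
β = Cov / Var(R_m) = 37.5944 / 32.6616 = 1.1510
E(R) = R_f + β × MRP = 5.1% + 1.1510 × 4.3% = 10.05%

10.05%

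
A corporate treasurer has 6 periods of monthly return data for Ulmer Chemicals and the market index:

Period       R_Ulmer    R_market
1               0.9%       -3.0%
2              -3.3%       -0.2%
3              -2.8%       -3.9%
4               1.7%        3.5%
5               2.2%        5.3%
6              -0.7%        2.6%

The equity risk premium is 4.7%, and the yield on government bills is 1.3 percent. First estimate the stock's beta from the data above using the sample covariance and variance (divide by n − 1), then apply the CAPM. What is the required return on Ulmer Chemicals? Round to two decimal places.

3.10%

Mean R_i = (0.9 − 3.3 − 2.8 + 1.7 + 2.2 − 0.7) / 6 = -0.3333%
Mean R_m = (-3.0 − 0.2 − 3.9 + 3.5 + 5.3 + 2.6) / 6 = 0.7167%
Σ(R_i − R̄_i)(R_m − R̄_m) = 26.1033  ⇒  Cov = 26.1033 / 5 = 5.2207
Σ(R_m − R̄_m)² = 68.2683  ⇒  Var(R_m) = 68.2683 / 5 = 13.6537
β = Cov / Var(R_m) = 5.2207 / 13.6537 = 0.3824
E(R) = R_f + β × MRP = 1.3% + 0.3824 × 4.7% = 3.10%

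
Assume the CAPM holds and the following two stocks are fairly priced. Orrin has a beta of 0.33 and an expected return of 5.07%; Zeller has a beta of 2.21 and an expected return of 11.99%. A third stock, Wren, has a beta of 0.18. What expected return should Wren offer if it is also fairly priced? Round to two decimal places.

4.52%

MRP (SML slope) = (11.99% − 5.07%) / (2.21 − 0.33) = 6.92% / 1.88 = 3.6809%
R_f (intercept) = 5.07% − 0.33 × 3.6809% = 3.8553%
E(R_Wren) = R_f + β × MRP = 3.8553% + 0.18 × 3.6809% = 4.52%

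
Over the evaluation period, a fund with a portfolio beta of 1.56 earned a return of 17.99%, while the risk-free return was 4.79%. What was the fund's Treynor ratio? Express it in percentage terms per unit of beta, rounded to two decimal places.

Treynor = (R_P − R_f) / β_P = (17.99% − 4.79%) / 1.5600 = 13.20% / 1.5600 = 8.46%

8.46%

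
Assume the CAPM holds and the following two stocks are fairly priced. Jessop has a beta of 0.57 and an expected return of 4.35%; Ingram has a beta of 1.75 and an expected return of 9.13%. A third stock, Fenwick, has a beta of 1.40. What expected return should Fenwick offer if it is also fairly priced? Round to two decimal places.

MRP (SML slope) = (9.13% − 4.35%) / (1.75 − 0.57) = 4.78% / 1.18 = 4.0508%
R_f (intercept) = 4.35% − 0.57 × 4.0508% = 2.0410%
E(R_Fenwick) = R_f + β × MRP = 2.0410% + 1.40 × 4.0508% = 7.71%

7.71%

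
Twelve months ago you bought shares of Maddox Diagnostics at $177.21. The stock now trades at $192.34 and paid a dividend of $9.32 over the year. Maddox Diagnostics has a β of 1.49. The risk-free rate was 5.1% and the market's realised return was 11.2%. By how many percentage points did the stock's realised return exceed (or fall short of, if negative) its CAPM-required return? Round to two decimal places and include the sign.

-0.39%

Realised HPR = (P1 + D1 − P0) / P0 = (192.34 + 9.32 − 177.21) / 177.21 = 24.45 / 177.21 = 13.7972%
MRP = 11.2% − 5.1% = 6.10%
CAPM required = R_f + β·MRP = 5.1% + 1.49 × 6.1% = 14.1890%
α = realised − required = 13.7972% − 14.1890% = -0.39%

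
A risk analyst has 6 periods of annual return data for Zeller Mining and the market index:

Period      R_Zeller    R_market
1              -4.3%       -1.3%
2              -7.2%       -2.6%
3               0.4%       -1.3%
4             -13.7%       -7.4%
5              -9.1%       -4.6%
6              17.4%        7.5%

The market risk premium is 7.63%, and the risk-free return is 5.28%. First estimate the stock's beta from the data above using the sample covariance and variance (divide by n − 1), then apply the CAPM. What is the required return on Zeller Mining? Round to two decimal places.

Mean R_i = (-4.3 − 7.2 + 0.4 − 13.7 − 9.1 + 17.4) / 6 = -2.7500%
Mean R_m = (-1.3 − 2.6 − 1.3 − 7.4 − 4.6 + 7.5) / 6 = -1.6167%
Σ(R_i − R̄_i)(R_m − R̄_m) = 270.8550  ⇒  Cov = 270.8550 / 5 = 54.1710
Σ(R_m − R̄_m)² = 126.6283  ⇒  Var(R_m) = 126.6283 / 5 = 25.3257
β = Cov / Var(R_m) = 54.1710 / 25.3257 = 2.1390
E(R) = R_f + β × MRP = 5.28% + 2.1390 × 7.63% = 21.60%

21.60%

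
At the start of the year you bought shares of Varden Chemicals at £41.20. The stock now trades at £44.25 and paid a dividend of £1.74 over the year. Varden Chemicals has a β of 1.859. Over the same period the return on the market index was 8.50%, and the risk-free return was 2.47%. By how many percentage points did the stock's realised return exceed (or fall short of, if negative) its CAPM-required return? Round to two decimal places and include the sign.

Realised HPR = (P1 + D1 − P0) / P0 = (44.25 + 1.74 − 41.20) / 41.20 = 4.79 / 41.20 = 11.6262%
MRP = 8.50% − 2.47% = 6.03%
CAPM required = R_f + β·MRP = 2.47% + 1.859 × 6.03% = 13.67977%
α = realised − required = 11.6262% − 13.67977% = -2.05%

-2.05%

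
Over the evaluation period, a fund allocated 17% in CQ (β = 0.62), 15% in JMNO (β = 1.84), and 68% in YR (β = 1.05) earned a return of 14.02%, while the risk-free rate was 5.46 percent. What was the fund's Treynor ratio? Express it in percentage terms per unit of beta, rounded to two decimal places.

7.81%

β_P = 0.17×0.62 + 0.15×1.84 + 0.68×1.05 = 1.0954
Treynor = (R_P − R_f) / β_P = (14.02% − 5.46%) / 1.0954 = 8.56% / 1.0954 = 7.81%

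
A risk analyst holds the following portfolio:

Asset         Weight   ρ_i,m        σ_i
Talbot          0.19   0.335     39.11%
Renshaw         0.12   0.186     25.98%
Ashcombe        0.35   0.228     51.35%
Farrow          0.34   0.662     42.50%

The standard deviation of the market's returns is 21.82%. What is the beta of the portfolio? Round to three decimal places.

0.767

β_Talbot = 0.335 × 39.11% / 21.82% = 0.6005
β_Renshaw = 0.186 × 25.98% / 21.82% = 0.2215
β_Ashcombe = 0.228 × 51.35% / 21.82% = 0.5366
β_Farrow = 0.662 × 42.50% / 21.82% = 1.2894
β_P = Σ w_i β_i = 0.19×0.6005 + 0.12×0.2215 + 0.35×0.5366 + 0.34×1.2894 = 0.7669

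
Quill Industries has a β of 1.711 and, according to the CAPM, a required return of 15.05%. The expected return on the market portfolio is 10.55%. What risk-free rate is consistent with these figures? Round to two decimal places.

E(R) = R_f + β(E(R_m) − R_f) = R_f(1 − β) + β·E(R_m)
15.05% = R_f × (1 − 1.711) + 1.711 × 10.55%
15.05% = R_f × -0.711 + 18.05105%
R_f = (15.05% − 18.05105%) / -0.711 = 4.22%

4.22%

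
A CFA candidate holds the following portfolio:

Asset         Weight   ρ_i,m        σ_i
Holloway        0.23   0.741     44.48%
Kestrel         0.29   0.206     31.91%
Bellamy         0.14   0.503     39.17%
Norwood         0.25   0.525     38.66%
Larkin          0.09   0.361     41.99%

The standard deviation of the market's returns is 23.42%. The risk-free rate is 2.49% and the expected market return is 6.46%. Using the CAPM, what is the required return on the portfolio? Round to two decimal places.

β_Holloway = 0.741 × 44.48% / 23.42% = 1.4073
β_Kestrel = 0.206 × 31.91% / 23.42% = 0.2807
β_Bellamy = 0.503 × 39.17% / 23.42% = 0.8413
β_Norwood = 0.525 × 38.66% / 23.42% = 0.8666
β_Larkin = 0.361 × 41.99% / 23.42% = 0.6472
β_P = Σ w_i β_i = 0.23×1.4073 + 0.29×0.2807 + 0.14×0.8413 + 0.25×0.8666 + 0.09×0.6472 = 0.7978
MRP = 6.46% − 2.49% = 3.97%
E(R_P) = R_f + β_P × MRP = 2.49% + 0.7978 × 3.97% = 5.66%

5.66%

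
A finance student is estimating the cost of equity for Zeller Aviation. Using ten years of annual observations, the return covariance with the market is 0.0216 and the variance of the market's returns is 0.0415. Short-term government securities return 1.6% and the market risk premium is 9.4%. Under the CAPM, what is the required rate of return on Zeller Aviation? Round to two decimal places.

β = Cov(R_i, R_m) / Var(R_m) = 0.0216 / 0.0415 = 0.5205
E(R) = R_f + β × MRP = 1.6% + 0.5205 × 9.4% = 6.49%

6.49%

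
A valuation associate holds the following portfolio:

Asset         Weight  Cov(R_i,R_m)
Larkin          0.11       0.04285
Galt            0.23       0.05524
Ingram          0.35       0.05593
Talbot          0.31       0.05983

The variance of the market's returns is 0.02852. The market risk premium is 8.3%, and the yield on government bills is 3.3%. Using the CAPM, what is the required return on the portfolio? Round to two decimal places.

β_Larkin = 0.04285 / 0.02852 = 1.5025
β_Galt = 0.05524 / 0.02852 = 1.9369
β_Ingram = 0.05593 / 0.02852 = 1.9611
β_Talbot = 0.05983 / 0.02852 = 2.0978
β_P = Σ w_i β_i = 0.11×1.5025 + 0.23×1.9369 + 0.35×1.9611 + 0.31×2.0978 = 1.9475
E(R_P) = R_f + β_P × MRP = 3.3% + 1.9475 × 8.3% = 19.46%

19.46%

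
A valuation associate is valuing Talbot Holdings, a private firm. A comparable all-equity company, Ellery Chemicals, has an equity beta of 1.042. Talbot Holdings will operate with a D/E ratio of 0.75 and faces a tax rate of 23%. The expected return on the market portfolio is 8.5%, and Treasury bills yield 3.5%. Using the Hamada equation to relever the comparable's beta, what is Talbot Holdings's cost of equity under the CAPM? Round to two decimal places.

11.72%

β_L = β_U × [1 + (1 − t)(D/E)] = 1.042 × [1 + (1 − 0.23) × 0.75]
    = 1.042 × [1 + 0.77 × 0.75] = 1.042 × 1.5775 = 1.6438
MRP = 8.5% − 3.5% = 5.00%
E(R) = R_f + β_L × MRP = 3.5% + 1.6438 × 5.0% = 11.72%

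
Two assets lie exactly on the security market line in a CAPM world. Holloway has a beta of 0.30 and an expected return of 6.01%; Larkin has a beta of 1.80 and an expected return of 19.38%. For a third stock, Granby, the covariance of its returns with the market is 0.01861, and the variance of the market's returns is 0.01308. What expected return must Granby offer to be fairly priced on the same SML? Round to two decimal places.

MRP = (19.38% − 6.01%) / (1.80 − 0.30) = 8.9133%
R_f = 6.01% − 0.30 × 8.9133% = 3.3360%
β_Granby = Cov / Var(R_m) = 0.01861 / 0.01308 = 1.4228
E(R_Granby) = R_f + β × MRP = 3.3360% + 1.4228 × 8.9133% = 16.02%

16.02%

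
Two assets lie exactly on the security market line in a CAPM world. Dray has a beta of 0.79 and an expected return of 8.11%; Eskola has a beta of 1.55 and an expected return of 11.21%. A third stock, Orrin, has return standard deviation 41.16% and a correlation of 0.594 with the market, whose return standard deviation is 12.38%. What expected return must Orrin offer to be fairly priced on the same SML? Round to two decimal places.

12.94%

MRP = (11.21% − 8.11%) / (1.55 − 0.79) = 4.0789%
R_f = 8.11% − 0.79 × 4.0789% = 4.8877%
β_Orrin = ρ·σ_i/σ_m = 0.594 × 41.16 / 12.38 = 1.9749
E(R_Orrin) = R_f + β × MRP = 4.8877% + 1.9749 × 4.0789% = 12.94%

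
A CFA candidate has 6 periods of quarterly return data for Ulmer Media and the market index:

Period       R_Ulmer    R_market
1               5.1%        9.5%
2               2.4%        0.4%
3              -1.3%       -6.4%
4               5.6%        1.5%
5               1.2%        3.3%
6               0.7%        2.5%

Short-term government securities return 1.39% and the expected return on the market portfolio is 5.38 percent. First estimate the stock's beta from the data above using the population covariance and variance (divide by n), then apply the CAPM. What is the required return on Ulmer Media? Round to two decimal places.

2.82%

Mean R_i = (5.1 + 2.4 − 1.3 + 5.6 + 1.2 + 0.7) / 6 = 2.2833%
Mean R_m = (9.5 + 0.4 − 6.4 + 1.5 + 3.3 + 2.5) / 6 = 1.8000%
Σ(R_i − R̄_i)(R_m − R̄_m) = 47.1800  ⇒  Cov = 47.1800 / 6 = 7.8633
Σ(R_m − R̄_m)² = 131.3200  ⇒  Var(R_m) = 131.3200 / 6 = 21.8867
β = Cov / Var(R_m) = 7.8633 / 21.8867 = 0.3593
MRP = 5.38% − 1.39% = 3.99%
E(R) = R_f + β × MRP = 1.39% + 0.3593 × 3.99% = 2.82%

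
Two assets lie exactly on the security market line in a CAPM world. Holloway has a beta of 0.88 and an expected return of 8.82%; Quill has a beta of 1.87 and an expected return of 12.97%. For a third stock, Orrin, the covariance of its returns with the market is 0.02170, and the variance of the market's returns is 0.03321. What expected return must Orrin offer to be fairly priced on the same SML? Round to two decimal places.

MRP = (12.97% − 8.82%) / (1.87 − 0.88) = 4.1919%
R_f = 8.82% − 0.88 × 4.1919% = 5.1311%
β_Orrin = Cov / Var(R_m) = 0.02170 / 0.03321 = 0.6534
E(R_Orrin) = R_f + β × MRP = 5.1311% + 0.6534 × 4.1919% = 7.87%

7.87%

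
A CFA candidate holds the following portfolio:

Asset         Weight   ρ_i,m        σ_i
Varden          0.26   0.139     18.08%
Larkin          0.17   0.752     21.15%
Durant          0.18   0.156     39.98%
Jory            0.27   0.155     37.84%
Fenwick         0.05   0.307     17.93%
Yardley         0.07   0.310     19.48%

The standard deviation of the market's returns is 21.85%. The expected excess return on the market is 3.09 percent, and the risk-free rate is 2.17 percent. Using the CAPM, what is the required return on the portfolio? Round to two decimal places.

β_Varden = 0.139 × 18.08% / 21.85% = 0.1150
β_Larkin = 0.752 × 21.15% / 21.85% = 0.7279
β_Durant = 0.156 × 39.98% / 21.85% = 0.2854
β_Jory = 0.155 × 37.84% / 21.85% = 0.2684
β_Fenwick = 0.307 × 17.93% / 21.85% = 0.2519
β_Yardley = 0.310 × 19.48% / 21.85% = 0.2764
β_P = Σ w_i β_i = 0.26×0.1150 + 0.17×0.7279 + 0.18×0.2854 + 0.27×0.2684 + 0.05×0.2519 + 0.07×0.2764 = 0.3094
E(R_P) = R_f + β_P × MRP = 2.17% + 0.3094 × 3.09% = 3.13%

3.13%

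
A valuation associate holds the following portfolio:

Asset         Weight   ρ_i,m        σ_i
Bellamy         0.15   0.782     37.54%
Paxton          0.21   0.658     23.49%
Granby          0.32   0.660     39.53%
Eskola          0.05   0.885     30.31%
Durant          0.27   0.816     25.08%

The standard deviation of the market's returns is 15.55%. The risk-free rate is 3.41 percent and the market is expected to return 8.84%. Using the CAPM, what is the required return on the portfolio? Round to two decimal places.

β_Bellamy = 0.782 × 37.54% / 15.55% = 1.8879
β_Paxton = 0.658 × 23.49% / 15.55% = 0.9940
β_Granby = 0.660 × 39.53% / 15.55% = 1.6778
β_Eskola = 0.885 × 30.31% / 15.55% = 1.7250
β_Durant = 0.816 × 25.08% / 15.55% = 1.3161
β_P = Σ w_i β_i = 0.15×1.8879 + 0.21×0.9940 + 0.32×1.6778 + 0.05×1.7250 + 0.27×1.3161 = 1.4704
MRP = 8.84% − 3.41% = 5.43%
E(R_P) = R_f + β_P × MRP = 3.41% + 1.4704 × 5.43% = 11.39%

11.39%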